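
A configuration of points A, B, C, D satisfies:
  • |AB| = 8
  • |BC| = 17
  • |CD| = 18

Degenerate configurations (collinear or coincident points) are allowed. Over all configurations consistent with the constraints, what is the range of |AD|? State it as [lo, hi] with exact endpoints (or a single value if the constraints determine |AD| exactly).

|AB| ∈ {8}
|BC| ∈ {17}
|CD| ∈ {18}
|AC| ∈ [9, 25]
|BD| ∈ [1, 35]
|AD| ∈ [0, 43]

|AD| ∈ [0, 43]  (≈ [0.0000, 43.0000])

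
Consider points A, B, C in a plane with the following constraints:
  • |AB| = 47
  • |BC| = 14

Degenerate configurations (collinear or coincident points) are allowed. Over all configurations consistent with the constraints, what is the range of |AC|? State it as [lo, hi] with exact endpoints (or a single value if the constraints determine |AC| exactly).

|AB| ∈ {47}
|BC| ∈ {14}
|AC| ∈ [33, 61]

|AC| ∈ [33, 61]  (≈ [33.0000, 61.0000])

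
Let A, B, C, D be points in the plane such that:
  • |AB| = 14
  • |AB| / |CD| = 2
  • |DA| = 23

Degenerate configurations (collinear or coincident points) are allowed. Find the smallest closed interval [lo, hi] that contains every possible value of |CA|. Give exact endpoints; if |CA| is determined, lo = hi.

|CA| ∈ [16, 30]  (≈ [16.0000, 30.0000])

|AB| ∈ {14}
|AD| ∈ {23}
|CD| ∈ {7}
|BD| ∈ [9, 37]
|AC| ∈ [16, 30]
|BC| ∈ [2, 44]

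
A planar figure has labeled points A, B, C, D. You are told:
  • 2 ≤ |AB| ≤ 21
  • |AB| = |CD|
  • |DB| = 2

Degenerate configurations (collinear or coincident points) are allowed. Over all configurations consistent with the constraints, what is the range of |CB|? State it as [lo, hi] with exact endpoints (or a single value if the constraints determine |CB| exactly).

|AB| ∈ [2, 21]
|BD| ∈ {2}
|CD| ∈ [2, 21]
|AD| ∈ [0, 23]
|BC| ∈ [0, 23]
|AC| ∈ [0, 44]

|CB| ∈ [0, 23]  (≈ [0.0000, 23.0000])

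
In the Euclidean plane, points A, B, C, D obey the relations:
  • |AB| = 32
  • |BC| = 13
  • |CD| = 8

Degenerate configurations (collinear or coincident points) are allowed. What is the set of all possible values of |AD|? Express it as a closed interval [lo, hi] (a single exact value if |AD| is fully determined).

|AB| ∈ {32}
|BC| ∈ {13}
|CD| ∈ {8}
|AC| ∈ [19, 45]
|BD| ∈ [5, 21]
|AD| ∈ [11, 53]

|AD| ∈ [11, 53]  (≈ [11.0000, 53.0000])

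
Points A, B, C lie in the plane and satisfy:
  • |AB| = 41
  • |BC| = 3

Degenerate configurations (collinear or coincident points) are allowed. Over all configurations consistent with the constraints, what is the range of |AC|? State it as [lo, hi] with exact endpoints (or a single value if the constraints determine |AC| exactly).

|AB| ∈ {41}
|BC| ∈ {3}
|AC| ∈ [38, 44]

|AC| ∈ [38, 44]  (≈ [38.0000, 44.0000])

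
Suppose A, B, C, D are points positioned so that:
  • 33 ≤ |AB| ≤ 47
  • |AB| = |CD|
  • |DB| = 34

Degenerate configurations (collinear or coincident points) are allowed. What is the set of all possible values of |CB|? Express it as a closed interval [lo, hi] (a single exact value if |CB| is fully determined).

|CB| ∈ [0, 81]  (≈ [0.0000, 81.0000])

|AB| ∈ [33, 47]
|BD| ∈ {34}
|CD| ∈ [33, 47]
|AD| ∈ [0, 81]
|BC| ∈ [0, 81]
|AC| ∈ [0, 128]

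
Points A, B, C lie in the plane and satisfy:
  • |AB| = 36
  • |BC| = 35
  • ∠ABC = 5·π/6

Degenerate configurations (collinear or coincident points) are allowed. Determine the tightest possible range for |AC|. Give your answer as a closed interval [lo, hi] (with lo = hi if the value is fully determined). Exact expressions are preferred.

|AB| ∈ {36}
|BC| ∈ {35}
|AC| ∈ {√(1260·√(3) + 2521)}

|AC| = √(1260·√(3) + 2521)  (≈ 68.5812)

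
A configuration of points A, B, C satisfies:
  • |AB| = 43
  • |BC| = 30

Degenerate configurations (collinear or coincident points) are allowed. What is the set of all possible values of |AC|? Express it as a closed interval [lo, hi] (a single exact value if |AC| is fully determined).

|AB| ∈ {43}
|BC| ∈ {30}
|AC| ∈ [13, 73]

|AC| ∈ [13, 73]  (≈ [13.0000, 73.0000])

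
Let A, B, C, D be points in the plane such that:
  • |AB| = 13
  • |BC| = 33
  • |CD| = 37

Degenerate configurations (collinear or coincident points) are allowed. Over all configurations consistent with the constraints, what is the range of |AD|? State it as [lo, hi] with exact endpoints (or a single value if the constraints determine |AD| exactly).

|AD| ∈ [0, 83]  (≈ [0.0000, 83.0000])

|AB| ∈ {13}
|BC| ∈ {33}
|CD| ∈ {37}
|AC| ∈ [20, 46]
|BD| ∈ [4, 70]
|AD| ∈ [0, 83]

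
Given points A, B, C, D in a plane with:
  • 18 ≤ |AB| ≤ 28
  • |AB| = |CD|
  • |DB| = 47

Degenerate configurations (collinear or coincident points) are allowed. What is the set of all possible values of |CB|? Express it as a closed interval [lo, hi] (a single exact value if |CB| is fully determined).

|AB| ∈ [18, 28]
|BD| ∈ {47}
|CD| ∈ [18, 28]
|AD| ∈ [19, 75]
|BC| ∈ [19, 75]
|AC| ∈ [0, 103]

|CB| ∈ [19, 75]  (≈ [19.0000, 75.0000])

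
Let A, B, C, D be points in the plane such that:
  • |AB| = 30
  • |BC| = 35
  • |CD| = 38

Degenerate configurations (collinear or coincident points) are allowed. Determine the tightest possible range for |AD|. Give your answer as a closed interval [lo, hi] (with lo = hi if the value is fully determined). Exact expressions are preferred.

|AB| ∈ {30}
|BC| ∈ {35}
|CD| ∈ {38}
|AC| ∈ [5, 65]
|BD| ∈ [3, 73]
|AD| ∈ [0, 103]

|AD| ∈ [0, 103]  (≈ [0.0000, 103.0000])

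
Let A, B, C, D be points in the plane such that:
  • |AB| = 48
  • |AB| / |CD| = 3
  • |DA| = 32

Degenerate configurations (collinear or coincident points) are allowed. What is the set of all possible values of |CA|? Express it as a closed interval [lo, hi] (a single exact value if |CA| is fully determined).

|CA| ∈ [16, 48]  (≈ [16.0000, 48.0000])

|AB| ∈ {48}
|AD| ∈ {32}
|CD| ∈ {16}
|BD| ∈ [16, 80]
|AC| ∈ [16, 48]
|BC| ∈ [0, 96]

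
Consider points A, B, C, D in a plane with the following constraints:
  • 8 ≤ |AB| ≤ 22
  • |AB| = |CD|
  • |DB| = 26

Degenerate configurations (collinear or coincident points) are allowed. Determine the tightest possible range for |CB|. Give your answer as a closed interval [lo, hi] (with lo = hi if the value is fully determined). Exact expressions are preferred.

|CB| ∈ [4, 48]  (≈ [4.0000, 48.0000])

|AB| ∈ [8, 22]
|BD| ∈ {26}
|CD| ∈ [8, 22]
|AD| ∈ [4, 48]
|BC| ∈ [4, 48]
|AC| ∈ [0, 70]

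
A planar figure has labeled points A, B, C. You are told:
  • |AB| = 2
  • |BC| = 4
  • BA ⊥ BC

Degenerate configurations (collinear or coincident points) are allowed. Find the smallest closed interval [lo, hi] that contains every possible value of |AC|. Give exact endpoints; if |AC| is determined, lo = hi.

|AB| ∈ {2}
|BC| ∈ {4}
|AC| ∈ {2·√(5)}

|AC| = 2·√(5)  (≈ 4.4721)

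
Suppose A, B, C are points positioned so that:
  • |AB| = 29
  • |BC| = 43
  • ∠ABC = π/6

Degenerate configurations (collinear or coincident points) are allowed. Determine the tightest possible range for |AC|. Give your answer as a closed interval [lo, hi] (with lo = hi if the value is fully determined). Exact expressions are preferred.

|AC| = √(2690 - 1247·√(3))  (≈ 23.0246)

|AB| ∈ {29}
|BC| ∈ {43}
|AC| ∈ {√(2690 - 1247·√(3))}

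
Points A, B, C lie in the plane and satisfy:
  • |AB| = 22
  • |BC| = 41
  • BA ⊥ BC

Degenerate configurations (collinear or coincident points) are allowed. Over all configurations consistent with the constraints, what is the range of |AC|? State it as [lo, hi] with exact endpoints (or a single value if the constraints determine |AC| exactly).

|AB| ∈ {22}
|BC| ∈ {41}
|AC| ∈ {√(2165)}

|AC| = √(2165)  (≈ 46.5296)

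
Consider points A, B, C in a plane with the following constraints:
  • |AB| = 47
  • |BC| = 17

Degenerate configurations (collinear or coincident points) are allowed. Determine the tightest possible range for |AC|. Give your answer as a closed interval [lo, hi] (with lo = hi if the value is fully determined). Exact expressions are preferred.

|AC| ∈ [30, 64]  (≈ [30.0000, 64.0000])

|AB| ∈ {47}
|BC| ∈ {17}
|AC| ∈ [30, 64]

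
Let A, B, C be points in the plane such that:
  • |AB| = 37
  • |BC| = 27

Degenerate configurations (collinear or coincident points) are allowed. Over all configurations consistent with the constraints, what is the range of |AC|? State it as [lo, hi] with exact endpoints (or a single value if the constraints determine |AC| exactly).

|AC| ∈ [10, 64]  (≈ [10.0000, 64.0000])

|AB| ∈ {37}
|BC| ∈ {27}
|AC| ∈ [10, 64]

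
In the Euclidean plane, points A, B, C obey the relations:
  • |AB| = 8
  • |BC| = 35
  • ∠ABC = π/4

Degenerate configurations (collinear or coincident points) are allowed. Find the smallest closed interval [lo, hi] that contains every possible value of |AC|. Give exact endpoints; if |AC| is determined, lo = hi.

|AB| ∈ {8}
|BC| ∈ {35}
|AC| ∈ {√(1289 - 280·√(2))}

|AC| = √(1289 - 280·√(2))  (≈ 29.8834)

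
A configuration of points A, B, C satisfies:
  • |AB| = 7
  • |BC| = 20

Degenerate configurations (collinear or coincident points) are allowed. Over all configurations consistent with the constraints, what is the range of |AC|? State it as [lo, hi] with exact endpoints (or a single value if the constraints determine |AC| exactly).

|AC| ∈ [13, 27]  (≈ [13.0000, 27.0000])

|AB| ∈ {7}
|BC| ∈ {20}
|AC| ∈ [13, 27]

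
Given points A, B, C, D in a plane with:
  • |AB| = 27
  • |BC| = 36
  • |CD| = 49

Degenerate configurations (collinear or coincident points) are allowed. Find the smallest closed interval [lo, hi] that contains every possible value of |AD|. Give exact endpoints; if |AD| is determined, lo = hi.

|AB| ∈ {27}
|BC| ∈ {36}
|CD| ∈ {49}
|AC| ∈ [9, 63]
|BD| ∈ [13, 85]
|AD| ∈ [0, 112]

|AD| ∈ [0, 112]  (≈ [0.0000, 112.0000])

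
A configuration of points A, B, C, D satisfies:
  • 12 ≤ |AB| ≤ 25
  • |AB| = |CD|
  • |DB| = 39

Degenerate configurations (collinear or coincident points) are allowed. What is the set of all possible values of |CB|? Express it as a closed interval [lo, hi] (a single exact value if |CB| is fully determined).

|AB| ∈ [12, 25]
|BD| ∈ {39}
|CD| ∈ [12, 25]
|AD| ∈ [14, 64]
|BC| ∈ [14, 64]
|AC| ∈ [0, 89]

|CB| ∈ [14, 64]  (≈ [14.0000, 64.0000])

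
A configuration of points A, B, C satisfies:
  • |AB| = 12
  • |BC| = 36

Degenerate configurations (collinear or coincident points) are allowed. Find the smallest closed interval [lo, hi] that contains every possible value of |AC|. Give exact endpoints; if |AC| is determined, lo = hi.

|AB| ∈ {12}
|BC| ∈ {36}
|AC| ∈ [24, 48]

|AC| ∈ [24, 48]  (≈ [24.0000, 48.0000])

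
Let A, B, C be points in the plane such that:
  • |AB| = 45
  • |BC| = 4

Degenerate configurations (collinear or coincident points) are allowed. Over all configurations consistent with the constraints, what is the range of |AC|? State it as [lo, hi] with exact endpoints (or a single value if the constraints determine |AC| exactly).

|AC| ∈ [41, 49]  (≈ [41.0000, 49.0000])

|AB| ∈ {45}
|BC| ∈ {4}
|AC| ∈ [41, 49]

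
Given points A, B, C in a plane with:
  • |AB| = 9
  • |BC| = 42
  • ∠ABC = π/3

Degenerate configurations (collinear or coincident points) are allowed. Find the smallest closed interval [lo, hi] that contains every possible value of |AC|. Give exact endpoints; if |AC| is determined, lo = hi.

|AB| ∈ {9}
|BC| ∈ {42}
|AC| ∈ {3·√(163)}

|AC| = 3·√(163)  (≈ 38.3014)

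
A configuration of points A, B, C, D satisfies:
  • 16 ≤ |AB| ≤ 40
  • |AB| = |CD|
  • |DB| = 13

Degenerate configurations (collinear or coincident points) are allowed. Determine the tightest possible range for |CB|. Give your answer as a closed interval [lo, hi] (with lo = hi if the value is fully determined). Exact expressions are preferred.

|CB| ∈ [3, 53]  (≈ [3.0000, 53.0000])

|AB| ∈ [16, 40]
|BD| ∈ {13}
|CD| ∈ [16, 40]
|AD| ∈ [3, 53]
|BC| ∈ [3, 53]
|AC| ∈ [0, 93]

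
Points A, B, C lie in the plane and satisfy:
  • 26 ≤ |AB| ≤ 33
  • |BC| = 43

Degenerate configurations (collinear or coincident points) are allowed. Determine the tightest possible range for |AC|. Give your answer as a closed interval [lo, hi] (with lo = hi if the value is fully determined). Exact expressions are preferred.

|AC| ∈ [10, 76]  (≈ [10.0000, 76.0000])

|AB| ∈ [26, 33]
|BC| ∈ {43}
|AC| ∈ [10, 76]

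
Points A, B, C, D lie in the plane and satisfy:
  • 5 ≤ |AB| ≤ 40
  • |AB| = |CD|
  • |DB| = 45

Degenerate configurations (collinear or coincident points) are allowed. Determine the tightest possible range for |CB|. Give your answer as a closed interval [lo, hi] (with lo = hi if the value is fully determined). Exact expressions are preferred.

|CB| ∈ [5, 85]  (≈ [5.0000, 85.0000])

|AB| ∈ [5, 40]
|BD| ∈ {45}
|CD| ∈ [5, 40]
|AD| ∈ [5, 85]
|BC| ∈ [5, 85]
|AC| ∈ [0, 125]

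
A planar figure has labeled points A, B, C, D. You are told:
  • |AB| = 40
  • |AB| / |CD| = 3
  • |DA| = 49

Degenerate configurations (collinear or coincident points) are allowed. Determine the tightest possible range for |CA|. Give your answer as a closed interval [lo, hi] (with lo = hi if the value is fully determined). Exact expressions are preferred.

|AB| ∈ {40}
|AD| ∈ {49}
|CD| ∈ {40/3}
|BD| ∈ [9, 89]
|AC| ∈ [107/3, 187/3]
|BC| ∈ [0, 307/3]

|CA| ∈ [107/3, 187/3]  (≈ [35.6667, 62.3333])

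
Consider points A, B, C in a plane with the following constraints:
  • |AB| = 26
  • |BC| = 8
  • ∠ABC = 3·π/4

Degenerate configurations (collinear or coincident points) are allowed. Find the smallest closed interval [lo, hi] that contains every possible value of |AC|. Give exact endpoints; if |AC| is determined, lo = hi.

|AB| ∈ {26}
|BC| ∈ {8}
|AC| ∈ {2·√(52·√(2) + 185)}

|AC| = 2·√(52·√(2) + 185)  (≈ 32.1583)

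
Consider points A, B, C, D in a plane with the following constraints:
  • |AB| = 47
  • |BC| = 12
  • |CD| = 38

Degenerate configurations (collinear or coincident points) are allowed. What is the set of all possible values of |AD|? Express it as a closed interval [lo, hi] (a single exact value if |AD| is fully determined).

|AD| ∈ [0, 97]  (≈ [0.0000, 97.0000])

|AB| ∈ {47}
|BC| ∈ {12}
|CD| ∈ {38}
|AC| ∈ [35, 59]
|BD| ∈ [26, 50]
|AD| ∈ [0, 97]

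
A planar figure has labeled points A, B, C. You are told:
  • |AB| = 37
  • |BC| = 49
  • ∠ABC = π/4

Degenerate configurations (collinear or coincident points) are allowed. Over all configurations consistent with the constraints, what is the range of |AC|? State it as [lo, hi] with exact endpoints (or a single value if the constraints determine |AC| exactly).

|AC| = √(3770 - 1813·√(2))  (≈ 34.7280)

|AB| ∈ {37}
|BC| ∈ {49}
|AC| ∈ {√(3770 - 1813·√(2))}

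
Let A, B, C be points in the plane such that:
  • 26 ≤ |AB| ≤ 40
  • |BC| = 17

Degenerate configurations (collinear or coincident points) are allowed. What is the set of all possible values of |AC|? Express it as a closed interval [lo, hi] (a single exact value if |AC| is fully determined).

|AC| ∈ [9, 57]  (≈ [9.0000, 57.0000])

|AB| ∈ [26, 40]
|BC| ∈ {17}
|AC| ∈ [9, 57]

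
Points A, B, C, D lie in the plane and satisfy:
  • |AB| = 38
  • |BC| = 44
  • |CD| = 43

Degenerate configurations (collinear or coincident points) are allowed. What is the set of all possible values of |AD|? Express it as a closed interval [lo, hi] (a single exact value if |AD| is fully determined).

|AB| ∈ {38}
|BC| ∈ {44}
|CD| ∈ {43}
|AC| ∈ [6, 82]
|BD| ∈ [1, 87]
|AD| ∈ [0, 125]

|AD| ∈ [0, 125]  (≈ [0.0000, 125.0000])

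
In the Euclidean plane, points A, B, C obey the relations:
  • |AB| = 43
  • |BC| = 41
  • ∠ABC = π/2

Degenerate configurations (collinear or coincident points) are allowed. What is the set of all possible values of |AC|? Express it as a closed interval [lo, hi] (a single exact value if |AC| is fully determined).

|AB| ∈ {43}
|BC| ∈ {41}
|AC| ∈ {√(3530)}

|AC| = √(3530)  (≈ 59.4138)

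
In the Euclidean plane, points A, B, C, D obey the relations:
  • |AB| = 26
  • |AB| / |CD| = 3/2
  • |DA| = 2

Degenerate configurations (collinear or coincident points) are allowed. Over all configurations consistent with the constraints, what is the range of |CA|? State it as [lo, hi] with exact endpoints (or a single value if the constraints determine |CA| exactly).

|CA| ∈ [46/3, 58/3]  (≈ [15.3333, 19.3333])

|AB| ∈ {26}
|AD| ∈ {2}
|CD| ∈ {52/3}
|BD| ∈ [24, 28]
|AC| ∈ [46/3, 58/3]
|BC| ∈ [20/3, 136/3]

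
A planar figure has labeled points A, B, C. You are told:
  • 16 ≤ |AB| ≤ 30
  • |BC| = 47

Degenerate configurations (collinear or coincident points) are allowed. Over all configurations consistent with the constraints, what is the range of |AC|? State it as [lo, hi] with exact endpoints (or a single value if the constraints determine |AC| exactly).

|AB| ∈ [16, 30]
|BC| ∈ {47}
|AC| ∈ [17, 77]

|AC| ∈ [17, 77]  (≈ [17.0000, 77.0000])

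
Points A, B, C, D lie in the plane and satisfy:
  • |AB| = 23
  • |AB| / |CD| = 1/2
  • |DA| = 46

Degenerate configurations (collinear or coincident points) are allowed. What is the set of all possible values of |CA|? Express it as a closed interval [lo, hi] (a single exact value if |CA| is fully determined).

|CA| ∈ [0, 92]  (≈ [0.0000, 92.0000])

|AB| ∈ {23}
|AD| ∈ {46}
|CD| ∈ {46}
|BD| ∈ [23, 69]
|AC| ∈ [0, 92]
|BC| ∈ [0, 115]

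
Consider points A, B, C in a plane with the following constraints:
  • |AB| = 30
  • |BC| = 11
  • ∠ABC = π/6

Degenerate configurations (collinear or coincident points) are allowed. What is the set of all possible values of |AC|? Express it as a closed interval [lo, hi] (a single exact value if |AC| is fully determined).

|AC| = √(1021 - 330·√(3))  (≈ 21.1996)

|AB| ∈ {30}
|BC| ∈ {11}
|AC| ∈ {√(1021 - 330·√(3))}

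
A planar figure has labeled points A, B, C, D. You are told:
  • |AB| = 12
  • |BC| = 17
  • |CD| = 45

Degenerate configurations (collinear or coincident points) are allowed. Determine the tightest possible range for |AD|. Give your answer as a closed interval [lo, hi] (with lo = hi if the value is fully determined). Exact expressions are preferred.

|AB| ∈ {12}
|BC| ∈ {17}
|CD| ∈ {45}
|AC| ∈ [5, 29]
|BD| ∈ [28, 62]
|AD| ∈ [16, 74]

|AD| ∈ [16, 74]  (≈ [16.0000, 74.0000])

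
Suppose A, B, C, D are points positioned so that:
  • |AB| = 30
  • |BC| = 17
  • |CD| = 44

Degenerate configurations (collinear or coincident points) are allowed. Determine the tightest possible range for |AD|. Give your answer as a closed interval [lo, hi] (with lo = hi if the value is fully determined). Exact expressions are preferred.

|AB| ∈ {30}
|BC| ∈ {17}
|CD| ∈ {44}
|AC| ∈ [13, 47]
|BD| ∈ [27, 61]
|AD| ∈ [0, 91]

|AD| ∈ [0, 91]  (≈ [0.0000, 91.0000])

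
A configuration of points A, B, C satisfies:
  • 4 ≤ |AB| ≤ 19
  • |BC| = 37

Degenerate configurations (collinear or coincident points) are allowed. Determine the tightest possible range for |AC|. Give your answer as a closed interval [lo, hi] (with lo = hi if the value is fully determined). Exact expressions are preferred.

|AC| ∈ [18, 56]  (≈ [18.0000, 56.0000])

|AB| ∈ [4, 19]
|BC| ∈ {37}
|AC| ∈ [18, 56]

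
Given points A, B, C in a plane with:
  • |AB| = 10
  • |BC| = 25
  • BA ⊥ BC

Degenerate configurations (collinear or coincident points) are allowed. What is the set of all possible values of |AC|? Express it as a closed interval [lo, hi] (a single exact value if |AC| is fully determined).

|AC| = 5·√(29)  (≈ 26.9258)

|AB| ∈ {10}
|BC| ∈ {25}
|AC| ∈ {5·√(29)}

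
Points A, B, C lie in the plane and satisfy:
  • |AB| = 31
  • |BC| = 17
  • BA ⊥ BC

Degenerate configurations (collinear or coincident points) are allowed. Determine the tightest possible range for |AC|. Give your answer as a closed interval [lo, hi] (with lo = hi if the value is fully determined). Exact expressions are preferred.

|AB| ∈ {31}
|BC| ∈ {17}
|AC| ∈ {25·√(2)}

|AC| = 25·√(2)  (≈ 35.3553)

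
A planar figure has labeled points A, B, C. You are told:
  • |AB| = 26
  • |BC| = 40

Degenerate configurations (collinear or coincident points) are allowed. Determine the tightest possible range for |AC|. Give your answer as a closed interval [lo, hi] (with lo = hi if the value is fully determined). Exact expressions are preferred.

|AC| ∈ [14, 66]  (≈ [14.0000, 66.0000])

|AB| ∈ {26}
|BC| ∈ {40}
|AC| ∈ [14, 66]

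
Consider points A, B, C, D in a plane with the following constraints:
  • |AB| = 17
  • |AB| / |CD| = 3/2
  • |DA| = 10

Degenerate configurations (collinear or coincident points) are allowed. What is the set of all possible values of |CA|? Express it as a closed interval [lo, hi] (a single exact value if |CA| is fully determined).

|CA| ∈ [4/3, 64/3]  (≈ [1.3333, 21.3333])

|AB| ∈ {17}
|AD| ∈ {10}
|CD| ∈ {34/3}
|BD| ∈ [7, 27]
|AC| ∈ [4/3, 64/3]
|BC| ∈ [0, 115/3]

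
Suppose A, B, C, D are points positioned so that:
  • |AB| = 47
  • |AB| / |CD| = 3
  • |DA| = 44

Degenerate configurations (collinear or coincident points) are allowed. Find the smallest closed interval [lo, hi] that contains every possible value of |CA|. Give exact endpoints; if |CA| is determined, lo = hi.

|AB| ∈ {47}
|AD| ∈ {44}
|CD| ∈ {47/3}
|BD| ∈ [3, 91]
|AC| ∈ [85/3, 179/3]
|BC| ∈ [0, 320/3]

|CA| ∈ [85/3, 179/3]  (≈ [28.3333, 59.6667])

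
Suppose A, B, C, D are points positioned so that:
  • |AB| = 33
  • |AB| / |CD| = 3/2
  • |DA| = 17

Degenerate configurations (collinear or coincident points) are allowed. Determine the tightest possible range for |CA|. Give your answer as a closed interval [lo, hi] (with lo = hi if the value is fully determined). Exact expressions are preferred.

|CA| ∈ [5, 39]  (≈ [5.0000, 39.0000])

|AB| ∈ {33}
|AD| ∈ {17}
|CD| ∈ {22}
|BD| ∈ [16, 50]
|AC| ∈ [5, 39]
|BC| ∈ [0, 72]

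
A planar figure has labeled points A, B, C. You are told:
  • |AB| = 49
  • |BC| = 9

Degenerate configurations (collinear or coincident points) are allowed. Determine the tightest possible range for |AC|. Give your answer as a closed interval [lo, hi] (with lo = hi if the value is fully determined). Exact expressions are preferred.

|AB| ∈ {49}
|BC| ∈ {9}
|AC| ∈ [40, 58]

|AC| ∈ [40, 58]  (≈ [40.0000, 58.0000])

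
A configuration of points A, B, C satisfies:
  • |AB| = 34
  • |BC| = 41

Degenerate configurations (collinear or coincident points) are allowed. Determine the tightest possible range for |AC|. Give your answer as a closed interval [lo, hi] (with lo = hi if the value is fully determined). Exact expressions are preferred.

|AC| ∈ [7, 75]  (≈ [7.0000, 75.0000])

|AB| ∈ {34}
|BC| ∈ {41}
|AC| ∈ [7, 75]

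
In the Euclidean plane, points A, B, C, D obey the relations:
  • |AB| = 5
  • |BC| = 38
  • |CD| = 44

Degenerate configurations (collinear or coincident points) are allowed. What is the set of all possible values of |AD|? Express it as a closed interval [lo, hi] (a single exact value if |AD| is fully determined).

|AB| ∈ {5}
|BC| ∈ {38}
|CD| ∈ {44}
|AC| ∈ [33, 43]
|BD| ∈ [6, 82]
|AD| ∈ [1, 87]

|AD| ∈ [1, 87]  (≈ [1.0000, 87.0000])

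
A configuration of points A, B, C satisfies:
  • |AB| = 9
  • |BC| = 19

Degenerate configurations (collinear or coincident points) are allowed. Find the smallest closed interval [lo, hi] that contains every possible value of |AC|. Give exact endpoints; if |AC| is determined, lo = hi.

|AB| ∈ {9}
|BC| ∈ {19}
|AC| ∈ [10, 28]

|AC| ∈ [10, 28]  (≈ [10.0000, 28.0000])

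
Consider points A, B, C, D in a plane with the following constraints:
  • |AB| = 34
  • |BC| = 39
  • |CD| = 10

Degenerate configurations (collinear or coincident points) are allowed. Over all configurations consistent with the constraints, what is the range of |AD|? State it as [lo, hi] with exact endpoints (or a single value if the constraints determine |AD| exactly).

|AD| ∈ [0, 83]  (≈ [0.0000, 83.0000])

|AB| ∈ {34}
|BC| ∈ {39}
|CD| ∈ {10}
|AC| ∈ [5, 73]
|BD| ∈ [29, 49]
|AD| ∈ [0, 83]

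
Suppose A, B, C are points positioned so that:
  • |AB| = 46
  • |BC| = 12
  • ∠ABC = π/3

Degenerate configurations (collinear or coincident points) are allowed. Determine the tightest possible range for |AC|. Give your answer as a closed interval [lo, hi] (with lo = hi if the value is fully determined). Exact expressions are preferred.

|AC| = 2·√(427)  (≈ 41.3280)

|AB| ∈ {46}
|BC| ∈ {12}
|AC| ∈ {2·√(427)}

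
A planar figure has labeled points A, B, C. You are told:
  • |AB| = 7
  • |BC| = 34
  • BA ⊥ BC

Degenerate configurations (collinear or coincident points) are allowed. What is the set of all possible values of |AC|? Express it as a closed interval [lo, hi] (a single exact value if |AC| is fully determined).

|AC| = √(1205)  (≈ 34.7131)

|AB| ∈ {7}
|BC| ∈ {34}
|AC| ∈ {√(1205)}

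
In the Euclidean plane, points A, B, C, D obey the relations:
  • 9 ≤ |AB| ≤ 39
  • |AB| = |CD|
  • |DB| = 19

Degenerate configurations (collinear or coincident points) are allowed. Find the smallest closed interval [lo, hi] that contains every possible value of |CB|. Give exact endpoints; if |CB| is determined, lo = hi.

|CB| ∈ [0, 58]  (≈ [0.0000, 58.0000])

|AB| ∈ [9, 39]
|BD| ∈ {19}
|CD| ∈ [9, 39]
|AD| ∈ [0, 58]
|BC| ∈ [0, 58]
|AC| ∈ [0, 97]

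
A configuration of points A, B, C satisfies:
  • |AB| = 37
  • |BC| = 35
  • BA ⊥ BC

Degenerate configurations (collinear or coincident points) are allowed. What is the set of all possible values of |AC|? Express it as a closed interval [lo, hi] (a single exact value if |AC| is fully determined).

|AB| ∈ {37}
|BC| ∈ {35}
|AC| ∈ {√(2594)}

|AC| = √(2594)  (≈ 50.9313)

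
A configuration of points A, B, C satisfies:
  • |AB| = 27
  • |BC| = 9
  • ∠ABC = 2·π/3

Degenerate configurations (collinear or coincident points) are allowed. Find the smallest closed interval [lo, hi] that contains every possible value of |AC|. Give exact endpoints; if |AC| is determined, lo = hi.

|AB| ∈ {27}
|BC| ∈ {9}
|AC| ∈ {9·√(13)}

|AC| = 9·√(13)  (≈ 32.4500)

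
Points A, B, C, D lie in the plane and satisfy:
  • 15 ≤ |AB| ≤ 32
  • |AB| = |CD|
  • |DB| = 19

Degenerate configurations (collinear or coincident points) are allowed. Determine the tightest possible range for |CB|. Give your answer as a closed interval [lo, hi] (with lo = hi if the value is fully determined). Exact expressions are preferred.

|AB| ∈ [15, 32]
|BD| ∈ {19}
|CD| ∈ [15, 32]
|AD| ∈ [0, 51]
|BC| ∈ [0, 51]
|AC| ∈ [0, 83]

|CB| ∈ [0, 51]  (≈ [0.0000, 51.0000])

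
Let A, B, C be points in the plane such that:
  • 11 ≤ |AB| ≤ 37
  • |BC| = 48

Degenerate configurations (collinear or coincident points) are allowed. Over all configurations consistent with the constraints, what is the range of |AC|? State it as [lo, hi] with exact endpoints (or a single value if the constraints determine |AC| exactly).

|AB| ∈ [11, 37]
|BC| ∈ {48}
|AC| ∈ [11, 85]

|AC| ∈ [11, 85]  (≈ [11.0000, 85.0000])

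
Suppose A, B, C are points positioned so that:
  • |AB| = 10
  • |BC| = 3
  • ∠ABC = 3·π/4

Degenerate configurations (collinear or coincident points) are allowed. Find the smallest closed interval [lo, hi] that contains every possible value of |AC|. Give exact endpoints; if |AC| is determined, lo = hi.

|AC| = √(30·√(2) + 109)  (≈ 12.3055)

|AB| ∈ {10}
|BC| ∈ {3}
|AC| ∈ {√(30·√(2) + 109)}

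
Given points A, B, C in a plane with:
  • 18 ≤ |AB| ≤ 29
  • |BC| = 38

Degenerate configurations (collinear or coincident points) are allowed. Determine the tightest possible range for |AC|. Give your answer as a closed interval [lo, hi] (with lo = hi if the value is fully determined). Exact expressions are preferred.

|AC| ∈ [9, 67]  (≈ [9.0000, 67.0000])

|AB| ∈ [18, 29]
|BC| ∈ {38}
|AC| ∈ [9, 67]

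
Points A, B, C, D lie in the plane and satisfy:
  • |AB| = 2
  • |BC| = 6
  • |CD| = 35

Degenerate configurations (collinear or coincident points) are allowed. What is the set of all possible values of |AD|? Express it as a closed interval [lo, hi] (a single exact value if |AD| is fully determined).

|AB| ∈ {2}
|BC| ∈ {6}
|CD| ∈ {35}
|AC| ∈ [4, 8]
|BD| ∈ [29, 41]
|AD| ∈ [27, 43]

|AD| ∈ [27, 43]  (≈ [27.0000, 43.0000])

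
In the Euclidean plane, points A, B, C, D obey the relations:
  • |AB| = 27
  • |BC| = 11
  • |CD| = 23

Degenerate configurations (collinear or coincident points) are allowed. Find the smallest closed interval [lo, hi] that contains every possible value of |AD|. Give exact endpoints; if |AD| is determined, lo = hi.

|AB| ∈ {27}
|BC| ∈ {11}
|CD| ∈ {23}
|AC| ∈ [16, 38]
|BD| ∈ [12, 34]
|AD| ∈ [0, 61]

|AD| ∈ [0, 61]  (≈ [0.0000, 61.0000])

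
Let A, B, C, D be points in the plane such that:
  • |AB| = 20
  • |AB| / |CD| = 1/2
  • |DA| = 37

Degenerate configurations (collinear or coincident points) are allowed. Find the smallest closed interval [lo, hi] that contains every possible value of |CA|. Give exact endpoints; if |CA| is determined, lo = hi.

|AB| ∈ {20}
|AD| ∈ {37}
|CD| ∈ {40}
|BD| ∈ [17, 57]
|AC| ∈ [3, 77]
|BC| ∈ [0, 97]

|CA| ∈ [3, 77]  (≈ [3.0000, 77.0000])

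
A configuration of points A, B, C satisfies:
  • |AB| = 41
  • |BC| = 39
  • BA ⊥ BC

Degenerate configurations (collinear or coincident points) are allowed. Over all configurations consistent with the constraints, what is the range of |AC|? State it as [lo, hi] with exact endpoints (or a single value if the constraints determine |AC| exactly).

|AB| ∈ {41}
|BC| ∈ {39}
|AC| ∈ {√(3202)}

|AC| = √(3202)  (≈ 56.5862)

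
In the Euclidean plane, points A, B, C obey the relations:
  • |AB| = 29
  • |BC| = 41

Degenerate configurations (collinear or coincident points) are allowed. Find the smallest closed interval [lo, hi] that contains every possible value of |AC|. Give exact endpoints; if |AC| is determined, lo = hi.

|AC| ∈ [12, 70]  (≈ [12.0000, 70.0000])

|AB| ∈ {29}
|BC| ∈ {41}
|AC| ∈ [12, 70]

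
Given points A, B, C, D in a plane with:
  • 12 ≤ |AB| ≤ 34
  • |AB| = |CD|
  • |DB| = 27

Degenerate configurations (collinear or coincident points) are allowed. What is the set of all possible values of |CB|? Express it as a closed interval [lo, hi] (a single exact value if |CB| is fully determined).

|CB| ∈ [0, 61]  (≈ [0.0000, 61.0000])

|AB| ∈ [12, 34]
|BD| ∈ {27}
|CD| ∈ [12, 34]
|AD| ∈ [0, 61]
|BC| ∈ [0, 61]
|AC| ∈ [0, 95]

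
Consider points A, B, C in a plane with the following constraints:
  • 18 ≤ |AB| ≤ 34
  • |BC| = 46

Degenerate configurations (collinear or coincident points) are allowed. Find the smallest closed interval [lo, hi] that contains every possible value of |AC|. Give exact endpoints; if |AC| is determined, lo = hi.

|AC| ∈ [12, 80]  (≈ [12.0000, 80.0000])

|AB| ∈ [18, 34]
|BC| ∈ {46}
|AC| ∈ [12, 80]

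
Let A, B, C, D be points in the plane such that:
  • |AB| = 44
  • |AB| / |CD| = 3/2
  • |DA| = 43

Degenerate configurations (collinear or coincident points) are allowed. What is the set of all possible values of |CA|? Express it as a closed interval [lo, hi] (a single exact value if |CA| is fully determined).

|CA| ∈ [41/3, 217/3]  (≈ [13.6667, 72.3333])

|AB| ∈ {44}
|AD| ∈ {43}
|CD| ∈ {88/3}
|BD| ∈ [1, 87]
|AC| ∈ [41/3, 217/3]
|BC| ∈ [0, 349/3]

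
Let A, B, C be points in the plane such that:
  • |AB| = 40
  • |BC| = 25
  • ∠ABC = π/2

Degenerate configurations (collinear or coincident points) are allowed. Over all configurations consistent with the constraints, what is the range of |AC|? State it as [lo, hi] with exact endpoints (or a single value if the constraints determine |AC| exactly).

|AB| ∈ {40}
|BC| ∈ {25}
|AC| ∈ {5·√(89)}

|AC| = 5·√(89)  (≈ 47.1699)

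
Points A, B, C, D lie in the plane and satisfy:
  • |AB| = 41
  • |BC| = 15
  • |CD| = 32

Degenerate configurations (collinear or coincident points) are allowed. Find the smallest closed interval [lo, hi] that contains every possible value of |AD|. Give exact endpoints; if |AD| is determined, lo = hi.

|AB| ∈ {41}
|BC| ∈ {15}
|CD| ∈ {32}
|AC| ∈ [26, 56]
|BD| ∈ [17, 47]
|AD| ∈ [0, 88]

|AD| ∈ [0, 88]  (≈ [0.0000, 88.0000])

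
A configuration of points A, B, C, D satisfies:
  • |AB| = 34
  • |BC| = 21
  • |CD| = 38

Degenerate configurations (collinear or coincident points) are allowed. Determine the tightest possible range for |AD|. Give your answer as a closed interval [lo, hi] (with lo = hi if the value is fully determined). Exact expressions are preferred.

|AB| ∈ {34}
|BC| ∈ {21}
|CD| ∈ {38}
|AC| ∈ [13, 55]
|BD| ∈ [17, 59]
|AD| ∈ [0, 93]

|AD| ∈ [0, 93]  (≈ [0.0000, 93.0000])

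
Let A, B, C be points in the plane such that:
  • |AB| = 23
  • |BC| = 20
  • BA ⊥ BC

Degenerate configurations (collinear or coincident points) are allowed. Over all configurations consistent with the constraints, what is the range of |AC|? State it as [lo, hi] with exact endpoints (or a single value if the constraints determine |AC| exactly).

|AC| = √(929)  (≈ 30.4795)

|AB| ∈ {23}
|BC| ∈ {20}
|AC| ∈ {√(929)}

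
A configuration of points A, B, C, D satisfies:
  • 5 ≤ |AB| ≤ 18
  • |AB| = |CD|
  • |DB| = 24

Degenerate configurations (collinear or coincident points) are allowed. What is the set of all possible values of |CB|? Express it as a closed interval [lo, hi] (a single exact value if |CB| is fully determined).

|AB| ∈ [5, 18]
|BD| ∈ {24}
|CD| ∈ [5, 18]
|AD| ∈ [6, 42]
|BC| ∈ [6, 42]
|AC| ∈ [0, 60]

|CB| ∈ [6, 42]  (≈ [6.0000, 42.0000])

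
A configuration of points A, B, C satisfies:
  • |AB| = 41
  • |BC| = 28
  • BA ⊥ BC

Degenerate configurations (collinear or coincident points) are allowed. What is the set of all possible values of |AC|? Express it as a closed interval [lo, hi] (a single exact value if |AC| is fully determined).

|AB| ∈ {41}
|BC| ∈ {28}
|AC| ∈ {√(2465)}

|AC| = √(2465)  (≈ 49.6488)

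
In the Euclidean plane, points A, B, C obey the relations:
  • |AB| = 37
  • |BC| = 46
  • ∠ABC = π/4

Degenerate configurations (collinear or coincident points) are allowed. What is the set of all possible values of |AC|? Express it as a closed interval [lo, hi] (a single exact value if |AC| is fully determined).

|AC| = √(3485 - 1702·√(2))  (≈ 32.8330)

|AB| ∈ {37}
|BC| ∈ {46}
|AC| ∈ {√(3485 - 1702·√(2))}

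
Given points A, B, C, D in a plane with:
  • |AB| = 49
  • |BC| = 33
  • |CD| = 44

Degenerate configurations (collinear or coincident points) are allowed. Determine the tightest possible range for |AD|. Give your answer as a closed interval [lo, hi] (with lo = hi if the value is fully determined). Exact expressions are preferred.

|AD| ∈ [0, 126]  (≈ [0.0000, 126.0000])

|AB| ∈ {49}
|BC| ∈ {33}
|CD| ∈ {44}
|AC| ∈ [16, 82]
|BD| ∈ [11, 77]
|AD| ∈ [0, 126]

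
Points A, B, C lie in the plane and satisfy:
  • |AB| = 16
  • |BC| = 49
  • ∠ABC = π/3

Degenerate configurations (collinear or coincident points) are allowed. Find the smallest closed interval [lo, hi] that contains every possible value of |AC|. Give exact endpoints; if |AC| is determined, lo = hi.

|AB| ∈ {16}
|BC| ∈ {49}
|AC| ∈ {√(1873)}

|AC| = √(1873)  (≈ 43.2782)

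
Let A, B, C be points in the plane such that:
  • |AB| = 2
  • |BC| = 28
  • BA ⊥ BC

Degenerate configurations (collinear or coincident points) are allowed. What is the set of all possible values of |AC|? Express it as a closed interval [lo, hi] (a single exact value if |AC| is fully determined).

|AC| = 2·√(197)  (≈ 28.0713)

|AB| ∈ {2}
|BC| ∈ {28}
|AC| ∈ {2·√(197)}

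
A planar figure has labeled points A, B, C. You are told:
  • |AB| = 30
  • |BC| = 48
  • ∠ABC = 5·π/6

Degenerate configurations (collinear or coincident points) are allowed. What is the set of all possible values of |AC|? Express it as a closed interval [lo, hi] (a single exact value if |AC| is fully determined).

|AC| = 6·√(40·√(3) + 89)  (≈ 75.4861)

|AB| ∈ {30}
|BC| ∈ {48}
|AC| ∈ {6·√(40·√(3) + 89)}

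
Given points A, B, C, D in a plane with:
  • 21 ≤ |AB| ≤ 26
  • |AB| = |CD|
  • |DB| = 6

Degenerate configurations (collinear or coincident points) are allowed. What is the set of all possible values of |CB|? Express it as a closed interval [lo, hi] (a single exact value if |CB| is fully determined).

|AB| ∈ [21, 26]
|BD| ∈ {6}
|CD| ∈ [21, 26]
|AD| ∈ [15, 32]
|BC| ∈ [15, 32]
|AC| ∈ [0, 58]

|CB| ∈ [15, 32]  (≈ [15.0000, 32.0000])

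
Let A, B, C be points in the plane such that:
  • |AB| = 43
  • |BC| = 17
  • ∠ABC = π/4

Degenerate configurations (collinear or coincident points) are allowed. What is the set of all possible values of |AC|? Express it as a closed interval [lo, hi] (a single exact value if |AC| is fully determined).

|AC| = √(2138 - 731·√(2))  (≈ 33.2297)

|AB| ∈ {43}
|BC| ∈ {17}
|AC| ∈ {√(2138 - 731·√(2))}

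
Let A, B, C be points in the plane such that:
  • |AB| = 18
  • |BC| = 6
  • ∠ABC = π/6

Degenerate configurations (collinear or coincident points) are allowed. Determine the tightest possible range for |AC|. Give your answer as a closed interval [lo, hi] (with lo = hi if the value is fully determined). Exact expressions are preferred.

|AC| = 6·√(10 - 3·√(3))  (≈ 13.1506)

|AB| ∈ {18}
|BC| ∈ {6}
|AC| ∈ {6·√(10 - 3·√(3))}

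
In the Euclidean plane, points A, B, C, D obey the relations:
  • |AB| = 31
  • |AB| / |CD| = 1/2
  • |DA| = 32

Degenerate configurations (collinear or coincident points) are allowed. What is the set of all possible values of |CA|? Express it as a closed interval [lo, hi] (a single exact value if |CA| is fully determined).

|CA| ∈ [30, 94]  (≈ [30.0000, 94.0000])

|AB| ∈ {31}
|AD| ∈ {32}
|CD| ∈ {62}
|BD| ∈ [1, 63]
|AC| ∈ [30, 94]
|BC| ∈ [0, 125]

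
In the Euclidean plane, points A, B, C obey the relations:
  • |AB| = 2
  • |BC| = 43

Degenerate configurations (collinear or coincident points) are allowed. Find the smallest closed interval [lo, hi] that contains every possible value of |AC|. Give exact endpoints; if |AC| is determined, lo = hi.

|AC| ∈ [41, 45]  (≈ [41.0000, 45.0000])

|AB| ∈ {2}
|BC| ∈ {43}
|AC| ∈ [41, 45]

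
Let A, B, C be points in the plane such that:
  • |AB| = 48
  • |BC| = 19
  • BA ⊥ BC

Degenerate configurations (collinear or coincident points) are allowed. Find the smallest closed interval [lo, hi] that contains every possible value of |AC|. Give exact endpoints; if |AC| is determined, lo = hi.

|AC| = √(2665)  (≈ 51.6236)

|AB| ∈ {48}
|BC| ∈ {19}
|AC| ∈ {√(2665)}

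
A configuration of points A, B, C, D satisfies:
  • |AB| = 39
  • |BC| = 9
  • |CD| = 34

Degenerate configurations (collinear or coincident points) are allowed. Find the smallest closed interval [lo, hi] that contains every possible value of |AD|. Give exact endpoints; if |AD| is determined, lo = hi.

|AB| ∈ {39}
|BC| ∈ {9}
|CD| ∈ {34}
|AC| ∈ [30, 48]
|BD| ∈ [25, 43]
|AD| ∈ [0, 82]

|AD| ∈ [0, 82]  (≈ [0.0000, 82.0000])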